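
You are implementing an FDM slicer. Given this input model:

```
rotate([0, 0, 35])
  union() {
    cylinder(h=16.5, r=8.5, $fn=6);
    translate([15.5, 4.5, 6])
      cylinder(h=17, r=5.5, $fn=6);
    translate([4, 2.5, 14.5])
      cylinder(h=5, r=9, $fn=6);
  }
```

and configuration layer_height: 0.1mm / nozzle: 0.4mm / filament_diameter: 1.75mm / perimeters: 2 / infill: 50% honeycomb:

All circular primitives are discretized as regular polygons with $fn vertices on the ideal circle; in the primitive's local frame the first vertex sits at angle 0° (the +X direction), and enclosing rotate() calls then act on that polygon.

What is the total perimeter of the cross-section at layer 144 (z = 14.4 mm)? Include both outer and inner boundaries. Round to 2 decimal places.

At z = 14.4 mm: the cylinder: section is a regular 6-gon, circumradius r=8.5 (perimeter = 2·6·8.500·sin(180°/6) = 51.00 mm); the r=5.5 cylinder at (15.5, 4.5) contributes a regular 6-gon of circumradius 5.5 (perimeter = 2·6·5.500·sin(180°/6) = 33.00 mm); the cylinder at (4, 2.5) is absent (z outside [14.5, 19.5]); Merging all regions: the 2 present regions are separate (no shared area or edge), so areas and boundary lengths simply add and each stays a separate island — boundary = 84.00 mm; (rotated 35° about Z; rotation is an isometry so areas/perimeters/island counts are preserved). Overall, the cross-section has 2 separate islands. Total boundary length (outer) = 84.00 mm.

84.00 mm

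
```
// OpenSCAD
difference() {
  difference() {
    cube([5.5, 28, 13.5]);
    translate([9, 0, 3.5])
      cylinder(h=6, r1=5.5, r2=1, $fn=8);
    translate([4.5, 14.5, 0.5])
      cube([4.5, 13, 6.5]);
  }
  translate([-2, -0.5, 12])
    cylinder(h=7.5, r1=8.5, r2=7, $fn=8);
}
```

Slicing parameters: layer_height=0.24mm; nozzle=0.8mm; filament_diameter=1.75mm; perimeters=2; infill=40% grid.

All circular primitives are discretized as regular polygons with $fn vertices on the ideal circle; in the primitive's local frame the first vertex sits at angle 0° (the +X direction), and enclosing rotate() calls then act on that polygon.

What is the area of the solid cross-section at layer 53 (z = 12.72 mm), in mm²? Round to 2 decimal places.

124.15 mm²

At z = 12.72 mm: the cube is present — its section is the full 5.5×28 rectangle (area 154.00 mm²); the cone at (9, 0) does not reach this height (z outside [3.5, 9.5]); the cube at (4.5, 14.5) does not reach this height (z outside [0.5, 7]); Subtracting the remaining from the first: none of the subtracted shapes is present at this height, so the 5.5×28 cube is unchanged — area = 154.00 mm²; the cone at (-2, -0.5) contributes a regular 8-gon of circumradius 8.356 (interpolated between r1=8.5 and r2=7 at t=0.096) (area = (8/2)·8.356²·sin(360°/8) = 197.49 mm²); Subtracting the remaining from the first: starting from the result so far (154.00 mm²), the cone at (-2, -0.5) partially overlaps it — only the 29.85 mm² overlap (of its 197.49 mm²) is removed, clipping the outline — area = 124.15 mm². Overall, the cross-section is a single solid region. Net area = 124.15 mm².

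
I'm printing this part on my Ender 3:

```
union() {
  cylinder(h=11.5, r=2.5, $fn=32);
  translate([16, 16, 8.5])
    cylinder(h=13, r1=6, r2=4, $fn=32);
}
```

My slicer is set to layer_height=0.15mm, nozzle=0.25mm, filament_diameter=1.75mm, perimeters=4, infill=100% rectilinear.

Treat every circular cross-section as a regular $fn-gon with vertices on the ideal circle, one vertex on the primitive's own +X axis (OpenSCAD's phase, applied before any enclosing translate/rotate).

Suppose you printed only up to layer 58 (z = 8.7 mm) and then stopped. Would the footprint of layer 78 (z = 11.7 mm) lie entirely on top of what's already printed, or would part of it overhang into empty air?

Compare the two slices. At z = 8.7: the cylinder: section is a regular 32-gon, circumradius r=2.5 (area = (32/2)·2.500²·sin(360°/32) = 19.51 mm²); the cone at (16, 16) (r1=6→r2=4) has section circumradius 5.969 here — a regular 32-gon (area = (32/2)·5.969²·sin(360°/32) = 111.22 mm²); Combining (union): the 2 present regions are separate (no shared area or edge), so areas and boundary lengths simply add and each stays a separate island — area = 130.73 mm². At z = 11.7: the cylinder is absent (z outside [0, 11.5]); the cone at (16, 16) contributes a regular 32-gon of circumradius 5.508 (interpolated between r1=6 and r2=4 at t=0.246) (area = (32/2)·5.508²·sin(360°/32) = 94.69 mm²); Merging all regions: only the cone at (16, 16) is present, so the union is just that shape — area = 94.69 mm². Checking containment: the cross-section at z = 11.7 is a subset of the cross-section at z = 8.7.

entirely on top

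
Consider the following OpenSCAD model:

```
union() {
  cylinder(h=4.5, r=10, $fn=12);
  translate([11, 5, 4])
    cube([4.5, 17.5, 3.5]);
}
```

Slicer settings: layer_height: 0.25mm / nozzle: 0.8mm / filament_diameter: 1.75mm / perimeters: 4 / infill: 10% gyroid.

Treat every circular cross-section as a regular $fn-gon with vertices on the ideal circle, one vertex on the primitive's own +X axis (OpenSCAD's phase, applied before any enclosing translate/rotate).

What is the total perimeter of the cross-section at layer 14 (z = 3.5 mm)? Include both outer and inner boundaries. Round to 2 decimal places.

62.12 mm

At z = 3.5 mm: the r=10 cylinder gives a regular 12-gon of circumradius 10 (constant along its height) (perimeter = 2·12·10.000·sin(180°/12) = 62.12 mm); the cube at (11, 5) is absent (z outside [4, 7.5]); Taking the union: only the r=10 cylinder is present, so the union is just that shape — boundary = 62.12 mm. Overall, the cross-section is a single solid region. Total boundary length (outer) = 62.12 mm.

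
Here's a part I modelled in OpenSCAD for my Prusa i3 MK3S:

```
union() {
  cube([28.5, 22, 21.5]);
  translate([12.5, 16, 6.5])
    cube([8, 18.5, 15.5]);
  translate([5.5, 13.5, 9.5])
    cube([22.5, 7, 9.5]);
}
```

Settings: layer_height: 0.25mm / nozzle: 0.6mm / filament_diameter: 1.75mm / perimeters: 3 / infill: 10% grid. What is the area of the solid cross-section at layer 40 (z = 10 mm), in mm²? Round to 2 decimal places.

At z = 10 mm: the cube (footprint 28.5×22) is included at this height (area 627.00 mm²); the cube at (12.5, 16) is present — its section is the full 8×18.5 rectangle (area 148.00 mm²); the cube at (5.5, 13.5) is present — its section is the full 22.5×7 rectangle (area 157.50 mm²); Taking the union: the regions partially overlap — summed areas 932.50 mm² minus the doubly-counted overlap 205.50 mm² gives 727.00 mm² — area = 727.00 mm². Overall, the cross-section is a single solid region. Net area = 727.00 mm².

727.00 mm²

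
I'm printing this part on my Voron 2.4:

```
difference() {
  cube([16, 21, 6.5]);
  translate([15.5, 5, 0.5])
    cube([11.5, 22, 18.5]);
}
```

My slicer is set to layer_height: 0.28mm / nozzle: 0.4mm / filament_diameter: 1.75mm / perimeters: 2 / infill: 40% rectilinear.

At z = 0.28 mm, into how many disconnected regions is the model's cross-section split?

At z = 0.28 mm: the 16×21 cube contributes its full rectangle; the cube at (15.5, 5) does not reach this height (z outside [0.5, 19]); Taking the first minus the rest: none of the subtracted shapes is present at this height, so the 16×21 cube is unchanged — 1 connected region. The result has 1 disconnected region.

1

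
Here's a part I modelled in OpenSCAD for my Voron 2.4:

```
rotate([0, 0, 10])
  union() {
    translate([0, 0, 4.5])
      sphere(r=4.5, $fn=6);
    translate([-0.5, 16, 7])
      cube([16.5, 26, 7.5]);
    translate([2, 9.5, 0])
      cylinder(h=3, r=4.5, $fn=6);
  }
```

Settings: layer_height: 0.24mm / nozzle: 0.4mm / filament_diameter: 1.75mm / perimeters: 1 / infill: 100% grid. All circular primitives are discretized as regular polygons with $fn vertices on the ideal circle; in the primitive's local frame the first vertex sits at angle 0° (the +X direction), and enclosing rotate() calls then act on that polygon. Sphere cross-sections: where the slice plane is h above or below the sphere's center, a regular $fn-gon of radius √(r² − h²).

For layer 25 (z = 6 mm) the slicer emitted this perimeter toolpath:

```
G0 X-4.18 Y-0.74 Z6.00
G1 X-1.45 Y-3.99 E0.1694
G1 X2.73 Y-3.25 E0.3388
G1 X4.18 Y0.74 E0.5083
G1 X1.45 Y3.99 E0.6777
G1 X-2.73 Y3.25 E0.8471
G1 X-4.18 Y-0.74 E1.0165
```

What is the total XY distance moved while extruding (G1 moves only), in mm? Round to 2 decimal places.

Sum the Euclidean lengths of each G1 segment: total = 25.47 mm.

25.47 mm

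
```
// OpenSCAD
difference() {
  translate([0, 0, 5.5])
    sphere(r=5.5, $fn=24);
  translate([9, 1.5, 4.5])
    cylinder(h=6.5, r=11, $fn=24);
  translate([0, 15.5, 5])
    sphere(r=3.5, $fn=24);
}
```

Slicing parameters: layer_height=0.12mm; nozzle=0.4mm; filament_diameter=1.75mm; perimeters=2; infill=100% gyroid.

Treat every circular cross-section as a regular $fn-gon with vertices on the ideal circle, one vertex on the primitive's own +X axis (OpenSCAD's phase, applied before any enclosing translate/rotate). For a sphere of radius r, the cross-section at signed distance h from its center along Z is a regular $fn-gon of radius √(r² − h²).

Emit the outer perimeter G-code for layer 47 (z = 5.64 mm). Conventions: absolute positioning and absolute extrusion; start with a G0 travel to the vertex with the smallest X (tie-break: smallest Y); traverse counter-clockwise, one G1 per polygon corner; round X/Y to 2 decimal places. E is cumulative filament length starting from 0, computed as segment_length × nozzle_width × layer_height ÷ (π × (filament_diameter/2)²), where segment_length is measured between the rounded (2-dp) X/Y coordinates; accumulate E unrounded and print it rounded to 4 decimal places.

At z = 5.64 mm: the sphere: section is a regular 24-gon, circumradius = √(r²−h²) = √(5.5²−0.14²) = 5.498; the cylinder at (9, 1.5): section is a regular 24-gon, circumradius r=11; the r=3.5 sphere at (0, 15.5) slices to a regular 24-gon of circumradius 3.441 (√(r²−h²) with h=0.64 from center); After the difference (first − rest): starting from the r=5.5 sphere, the r=11 cylinder at (9, 1.5) partially overlaps it — only the 61.58 mm² overlap (of its 375.81 mm²) is removed, clipping the outline; the r=3.5 sphere at (0, 15.5) misses the remaining region (no effect) — 1 connected region. The outline is a single polygon with 18 vertices. Extrusion per mm of travel: 0.4 × 0.12 / (π × 0.875²) = 0.019956. Accumulating E over each segment gives final E = 0.5601.

G0 X-5.50 Y0.00 Z5.64
G1 X-5.31 Y-1.42 E0.0286
G1 X-4.76 Y-2.75 E0.0573
G1 X-3.89 Y-3.89 E0.0859
G1 X-2.75 Y-4.76 E0.1145
G1 X-1.42 Y-5.31 E0.1433
G1 X0.00 Y-5.50 E0.1719
G1 X0.57 Y-5.42 E0.1833
G1 X-0.53 Y-4.00 E0.2192
G1 X-1.63 Y-1.35 E0.2764
G1 X-2.00 Y1.50 E0.3338
G1 X-1.63 Y4.35 E0.3912
G1 X-1.21 Y5.34 E0.4126
G1 X-1.42 Y5.31 E0.4168
G1 X-2.75 Y4.76 E0.4456
G1 X-3.89 Y3.89 E0.4742
G1 X-4.76 Y2.75 E0.5028
G1 X-5.31 Y1.42 E0.5315
G1 X-5.50 Y0.00 E0.5601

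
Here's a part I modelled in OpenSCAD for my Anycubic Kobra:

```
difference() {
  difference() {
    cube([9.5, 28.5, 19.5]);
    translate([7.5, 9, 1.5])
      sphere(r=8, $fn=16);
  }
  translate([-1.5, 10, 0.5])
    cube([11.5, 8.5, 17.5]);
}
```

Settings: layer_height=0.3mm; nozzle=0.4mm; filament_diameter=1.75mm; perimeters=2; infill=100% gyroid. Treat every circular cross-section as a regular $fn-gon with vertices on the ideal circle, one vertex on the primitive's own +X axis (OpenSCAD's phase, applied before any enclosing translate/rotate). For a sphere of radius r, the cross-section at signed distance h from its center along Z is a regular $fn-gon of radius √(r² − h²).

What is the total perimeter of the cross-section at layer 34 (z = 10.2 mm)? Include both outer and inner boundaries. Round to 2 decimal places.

At z = 10.2 mm: the 9.5×28.5 cube contributes its full rectangle (perimeter 76.00 mm); the sphere at (7.5, 9) is not intersected at this z (|z−center|=8.700 > r=8); Subtracting the remaining from the first: none of the subtracted shapes is present at this height, so the 9.5×28.5 cube is unchanged — boundary = 76.00 mm; the cube at (-1.5, 10) is present — its section is the full 11.5×8.5 rectangle (perimeter 40.00 mm); Taking the first minus the rest: starting from the result so far, the 11.5×8.5 cube at (-1.5, 10) partially overlaps it — only the 80.75 mm² overlap (of its 97.75 mm²) is removed, clipping the outline — boundary = 78.00 mm. Overall, the cross-section has 2 separate islands. Total boundary length (outer) = 78.00 mm.

78.00 mm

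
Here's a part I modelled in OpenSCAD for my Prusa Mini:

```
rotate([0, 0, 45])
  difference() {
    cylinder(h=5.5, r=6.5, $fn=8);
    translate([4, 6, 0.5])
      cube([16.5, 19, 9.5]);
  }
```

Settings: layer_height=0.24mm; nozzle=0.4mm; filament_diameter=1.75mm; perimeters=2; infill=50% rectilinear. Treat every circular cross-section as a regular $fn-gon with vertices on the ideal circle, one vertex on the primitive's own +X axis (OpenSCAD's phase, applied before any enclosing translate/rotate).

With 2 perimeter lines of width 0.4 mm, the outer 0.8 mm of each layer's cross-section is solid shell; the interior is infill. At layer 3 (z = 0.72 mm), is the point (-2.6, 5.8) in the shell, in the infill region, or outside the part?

At z = 0.72 mm: the r=6.5 cylinder contributes a regular 8-gon of circumradius 6.5; the cube at (4, 6) is present — its section is the full 16.5×19 rectangle; Taking the first minus the rest: starting from the r=6.5 cylinder, the 16.5×19 cube at (4, 6) misses the remaining region (no effect) — 1 connected region; (rotated 45° about Z; rotation is an isometry so areas/perimeters/island counts are preserved). Overall, the cross-section is a single solid region. Undo the 45° rotation: the query point maps to (2.263, 5.940) in the un-rotated model frame. The nearest boundary edge runs (0.00, 6.50)→(4.60, 4.60); distance from the point to it = 0.35 mm. The point is not inside any of the regions above, so it lies outside the cross-section (0.35 mm from the nearest boundary).

outside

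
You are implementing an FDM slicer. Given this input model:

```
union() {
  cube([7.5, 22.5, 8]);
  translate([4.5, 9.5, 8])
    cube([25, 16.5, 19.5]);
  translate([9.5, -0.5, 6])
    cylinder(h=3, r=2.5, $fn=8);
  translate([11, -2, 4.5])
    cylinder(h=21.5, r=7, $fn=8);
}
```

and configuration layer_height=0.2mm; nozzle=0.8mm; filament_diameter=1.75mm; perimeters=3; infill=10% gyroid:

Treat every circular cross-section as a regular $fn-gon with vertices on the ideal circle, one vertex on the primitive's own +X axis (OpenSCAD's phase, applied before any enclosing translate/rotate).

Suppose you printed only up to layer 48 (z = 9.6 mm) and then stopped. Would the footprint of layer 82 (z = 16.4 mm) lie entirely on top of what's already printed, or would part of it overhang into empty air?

entirely on top

Compare the two slices. At z = 9.6: the cube is not intersected at this z (z outside [0, 8]); the cube at (4.5, 9.5) is present — its section is the full 25×16.5 rectangle (area 412.50 mm²); the cylinder at (9.5, -0.5) is not intersected at this z (z outside [6, 9]); the r=7 cylinder at (11, -2) contributes a regular 8-gon of circumradius 7 (area = (8/2)·7.000²·sin(360°/8) = 138.59 mm²); Taking the union: the 2 present regions are separate (no shared area or edge), so areas and boundary lengths simply add and each stays a separate island — area = 551.09 mm². At z = 16.4: the cube does not reach this height (z outside [0, 8]); the 25×16.5 cube at (4.5, 9.5) contributes its full rectangle (area 412.50 mm²); the cylinder at (9.5, -0.5) does not reach this height (z outside [6, 9]); the r=7 cylinder at (11, -2) gives a regular 8-gon of circumradius 7 (constant along its height) (area = (8/2)·7.000²·sin(360°/8) = 138.59 mm²); Combining (union): the 2 present regions are separate (no shared area or edge), so areas and boundary lengths simply add and each stays a separate island — area = 551.09 mm². Checking containment: the cross-section at z = 16.4 is a subset of the cross-section at z = 9.6.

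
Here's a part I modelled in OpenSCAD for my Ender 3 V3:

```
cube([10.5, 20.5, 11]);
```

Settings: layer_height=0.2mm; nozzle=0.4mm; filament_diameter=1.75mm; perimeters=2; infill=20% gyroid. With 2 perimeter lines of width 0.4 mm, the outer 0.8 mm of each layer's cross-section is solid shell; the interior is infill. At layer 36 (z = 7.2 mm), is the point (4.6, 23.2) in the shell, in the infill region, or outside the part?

outside

At z = 7.2 mm: the cube is present — its section is the full 10.5×20.5 rectangle. Overall, the cross-section is a single solid region. The nearest boundary edge runs (10.50, 20.50)→(0.00, 20.50); distance from the point to it = 2.70 mm. The point is not inside any of the regions above, so it lies outside the cross-section (2.70 mm from the nearest boundary).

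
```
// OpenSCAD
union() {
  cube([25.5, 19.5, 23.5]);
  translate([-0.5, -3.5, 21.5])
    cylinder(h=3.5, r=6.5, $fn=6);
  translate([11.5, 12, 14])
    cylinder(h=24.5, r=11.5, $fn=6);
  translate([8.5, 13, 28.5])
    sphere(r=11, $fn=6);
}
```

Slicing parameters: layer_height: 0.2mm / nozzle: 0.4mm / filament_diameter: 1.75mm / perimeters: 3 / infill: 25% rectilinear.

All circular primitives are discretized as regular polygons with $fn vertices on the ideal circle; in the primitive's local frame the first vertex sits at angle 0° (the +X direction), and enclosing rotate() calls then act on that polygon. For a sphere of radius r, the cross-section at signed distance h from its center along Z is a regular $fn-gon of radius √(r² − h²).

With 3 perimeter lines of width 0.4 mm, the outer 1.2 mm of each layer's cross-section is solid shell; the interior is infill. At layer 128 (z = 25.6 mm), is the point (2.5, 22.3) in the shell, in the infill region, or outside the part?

At z = 25.6 mm: the cube is absent (z outside [0, 23.5]); the cylinder at (-0.5, -3.5) does not reach this height (z outside [21.5, 25]); the r=11.5 cylinder at (11.5, 12) gives a regular 6-gon of circumradius 11.5 (constant along its height); the r=11 sphere at (8.5, 13) slices to a regular 6-gon of circumradius 10.611 (√(r²−h²) with h=2.9 from center); Merging all regions: the regions partially overlap (shared area 251.29 mm²), so overlapping operands fuse into one piece — 1 connected region. Overall, the cross-section is a single solid region. The nearest boundary edge runs (-2.11, 13.00)→(3.19, 22.19); distance from the point to it = 0.66 mm. The point is not inside any of the regions above, so it lies outside the cross-section (0.66 mm from the nearest boundary).

outside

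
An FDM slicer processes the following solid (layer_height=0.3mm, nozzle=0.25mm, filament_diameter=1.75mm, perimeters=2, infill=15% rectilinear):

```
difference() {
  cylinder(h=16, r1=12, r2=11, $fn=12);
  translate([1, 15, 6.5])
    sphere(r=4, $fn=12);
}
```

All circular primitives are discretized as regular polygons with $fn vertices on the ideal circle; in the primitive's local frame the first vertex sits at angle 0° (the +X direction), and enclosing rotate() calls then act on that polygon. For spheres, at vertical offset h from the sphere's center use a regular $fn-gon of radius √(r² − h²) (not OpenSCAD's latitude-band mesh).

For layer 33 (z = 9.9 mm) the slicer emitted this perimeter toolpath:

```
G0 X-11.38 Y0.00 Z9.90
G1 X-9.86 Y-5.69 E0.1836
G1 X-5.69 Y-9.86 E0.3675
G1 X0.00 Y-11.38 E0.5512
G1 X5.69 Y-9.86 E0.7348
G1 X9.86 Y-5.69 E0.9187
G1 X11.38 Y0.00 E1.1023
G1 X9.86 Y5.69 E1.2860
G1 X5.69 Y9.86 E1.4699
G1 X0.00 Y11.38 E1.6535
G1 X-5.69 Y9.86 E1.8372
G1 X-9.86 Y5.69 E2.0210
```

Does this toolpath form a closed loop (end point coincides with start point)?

Start point (G0): (-11.38, 0.00). End point (last G1): the path does not return to the start — open.

no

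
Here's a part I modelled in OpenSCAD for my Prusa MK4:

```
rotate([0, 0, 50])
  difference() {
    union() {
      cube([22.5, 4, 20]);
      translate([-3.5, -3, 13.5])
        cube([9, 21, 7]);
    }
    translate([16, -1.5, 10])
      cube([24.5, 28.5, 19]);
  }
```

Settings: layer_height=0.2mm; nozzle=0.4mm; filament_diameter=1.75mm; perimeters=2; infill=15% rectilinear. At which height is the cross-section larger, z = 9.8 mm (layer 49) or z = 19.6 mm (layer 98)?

layer 98 (z = 19.6 mm)

Layer 49 (z = 9.8): the cube is present — its section is the full 22.5×4 rectangle (area 90.00 mm²); the cube at (-3.5, -3) is not intersected at this z (z outside [13.5, 20.5]); Combining (union): only the 22.5×4 cube is present, so the union is just that shape — area = 90.00 mm²; the cube at (16, -1.5) is absent (z outside [10, 29]); Subtracting the remaining from the first: none of the subtracted shapes is present at this height, so the result so far is unchanged — area = 90.00 mm²; (rotated 50° about Z; rotation is an isometry so areas/perimeters/island counts are preserved). So its area = 90.00 mm². Layer 98 (z = 19.6): the cube (footprint 22.5×4) is included at this height (area 90.00 mm²); the cube at (-3.5, -3) is present — its section is the full 9×21 rectangle (area 189.00 mm²); Merging all regions: the regions partially overlap — summed areas 279.00 mm² minus the doubly-counted overlap 22.00 mm² gives 257.00 mm² — area = 257.00 mm²; the cube at (16, -1.5) is present — its section is the full 24.5×28.5 rectangle (area 698.25 mm²); Subtracting the remaining from the first: starting from the result so far (257.00 mm²), the 24.5×28.5 cube at (16, -1.5) partially overlaps it — only the 26.00 mm² overlap (of its 698.25 mm²) is removed, clipping the outline — area = 231.00 mm²; (whole slice rotated 50° about Z — lengths, areas and connectivity unchanged). So its area = 231.00 mm². Layer 98 is larger (231.00 vs 90.00 mm²).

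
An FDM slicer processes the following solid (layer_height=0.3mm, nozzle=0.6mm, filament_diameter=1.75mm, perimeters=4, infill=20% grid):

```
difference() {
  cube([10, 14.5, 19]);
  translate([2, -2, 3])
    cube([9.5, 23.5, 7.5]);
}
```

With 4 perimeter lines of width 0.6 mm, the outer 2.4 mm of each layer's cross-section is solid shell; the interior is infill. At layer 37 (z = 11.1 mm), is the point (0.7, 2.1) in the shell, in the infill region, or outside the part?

At z = 11.1 mm: the cube (footprint 10×14.5) is included at this height; the cube at (2, -2) is not intersected at this z (z outside [3, 10.5]); After the difference (first − rest): none of the subtracted shapes is present at this height, so the 10×14.5 cube is unchanged — 1 connected region. Overall, the cross-section is a single solid region. The nearest boundary edge runs (0.00, 14.50)→(0.00, 0.00); distance from the point to it = 0.70 mm. The point is inside the cross-section, 0.70 mm from the nearest boundary — within the 2.4 mm shell band (4 × 0.6).

shell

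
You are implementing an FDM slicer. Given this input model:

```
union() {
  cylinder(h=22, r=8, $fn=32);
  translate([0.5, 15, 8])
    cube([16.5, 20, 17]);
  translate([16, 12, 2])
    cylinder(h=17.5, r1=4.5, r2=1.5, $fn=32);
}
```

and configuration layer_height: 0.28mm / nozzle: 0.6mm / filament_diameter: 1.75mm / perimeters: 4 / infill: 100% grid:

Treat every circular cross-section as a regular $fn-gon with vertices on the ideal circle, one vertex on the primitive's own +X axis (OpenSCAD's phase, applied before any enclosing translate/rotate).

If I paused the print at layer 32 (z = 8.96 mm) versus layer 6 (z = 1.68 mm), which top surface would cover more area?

layer 32 (z = 8.96 mm)

Layer 32 (z = 8.96): the r=8 cylinder gives a regular 32-gon of circumradius 8 (constant along its height) (area = (32/2)·8.000²·sin(360°/32) = 199.77 mm²); the cube at (0.5, 15) is present — its section is the full 16.5×20 rectangle (area 330.00 mm²); the cone at (16, 12): at t=0.398 of its height the radius interpolates to r₁+(r₂−r₁)t = 3.307, giving a regular 32-gon of that circumradius (area = (32/2)·3.307²·sin(360°/32) = 34.13 mm²); Taking the union: the regions partially overlap — summed areas 563.91 mm² minus the doubly-counted overlap 0.52 mm² gives 563.39 mm² — area = 563.39 mm². So its area = 563.39 mm². Layer 6 (z = 1.68): the r=8 cylinder contributes a regular 32-gon of circumradius 8 (area = (32/2)·8.000²·sin(360°/32) = 199.77 mm²); the cube at (0.5, 15) does not reach this height (z outside [8, 25]); the cone at (16, 12) is absent (z outside [2, 19.5]); Combining (union): only the r=8 cylinder is present, so the union is just that shape — area = 199.77 mm². So its area = 199.77 mm². Layer 32 is larger (563.39 vs 199.77 mm²).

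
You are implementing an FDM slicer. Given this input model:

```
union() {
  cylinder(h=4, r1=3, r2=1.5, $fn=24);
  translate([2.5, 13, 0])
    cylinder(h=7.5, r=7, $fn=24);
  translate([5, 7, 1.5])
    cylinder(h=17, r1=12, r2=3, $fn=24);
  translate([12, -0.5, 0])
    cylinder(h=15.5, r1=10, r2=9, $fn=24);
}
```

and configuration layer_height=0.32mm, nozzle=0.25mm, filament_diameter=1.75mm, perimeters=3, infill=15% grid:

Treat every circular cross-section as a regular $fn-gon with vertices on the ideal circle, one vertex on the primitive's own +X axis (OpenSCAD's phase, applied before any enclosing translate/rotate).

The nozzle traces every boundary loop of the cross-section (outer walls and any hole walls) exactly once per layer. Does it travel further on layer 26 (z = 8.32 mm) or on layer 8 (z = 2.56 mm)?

Layer 26 (z = 8.32): the cone is absent (z outside [0, 4]); the cylinder at (2.5, 13) is not intersected at this z (z outside [0, 7.5]); the cone at (5, 7): at t=0.401 of its height the radius interpolates to r₁+(r₂−r₁)t = 8.389, giving a regular 24-gon of that circumradius (perimeter = 2·24·8.389·sin(180°/24) = 52.56 mm); the cone at (12, -0.5): at t=0.537 of its height the radius interpolates to r₁+(r₂−r₁)t = 9.463, giving a regular 24-gon of that circumradius (perimeter = 2·24·9.463·sin(180°/24) = 59.29 mm); Merging all regions: the regions partially overlap (shared area 75.83 mm²), so the edge portions inside another operand are dropped and the merged outline is re-measured after clipping — boundary = 77.95 mm. So its perimeter = 77.95 mm. Layer 8 (z = 2.56): the cone: at t=0.640 of its height the radius interpolates to r₁+(r₂−r₁)t = 2.040, giving a regular 24-gon of that circumradius (perimeter = 2·24·2.040·sin(180°/24) = 12.78 mm); the r=7 cylinder at (2.5, 13) contributes a regular 24-gon of circumradius 7 (perimeter = 2·24·7.000·sin(180°/24) = 43.86 mm); the cone at (5, 7): at t=0.062 of its height the radius interpolates to r₁+(r₂−r₁)t = 11.439, giving a regular 24-gon of that circumradius (perimeter = 2·24·11.439·sin(180°/24) = 71.67 mm); the cone at (12, -0.5) (r1=10→r2=9) has section circumradius 9.835 here — a regular 24-gon (perimeter = 2·24·9.835·sin(180°/24) = 61.62 mm); Merging all regions: the regions partially overlap (shared area 287.59 mm²), so the edge portions inside another operand are dropped and the merged outline is re-measured after clipping — boundary = 90.79 mm. So its perimeter = 90.79 mm. Layer 8 is larger (90.79 vs 77.95 mm).

layer 8 (z = 2.56 mm)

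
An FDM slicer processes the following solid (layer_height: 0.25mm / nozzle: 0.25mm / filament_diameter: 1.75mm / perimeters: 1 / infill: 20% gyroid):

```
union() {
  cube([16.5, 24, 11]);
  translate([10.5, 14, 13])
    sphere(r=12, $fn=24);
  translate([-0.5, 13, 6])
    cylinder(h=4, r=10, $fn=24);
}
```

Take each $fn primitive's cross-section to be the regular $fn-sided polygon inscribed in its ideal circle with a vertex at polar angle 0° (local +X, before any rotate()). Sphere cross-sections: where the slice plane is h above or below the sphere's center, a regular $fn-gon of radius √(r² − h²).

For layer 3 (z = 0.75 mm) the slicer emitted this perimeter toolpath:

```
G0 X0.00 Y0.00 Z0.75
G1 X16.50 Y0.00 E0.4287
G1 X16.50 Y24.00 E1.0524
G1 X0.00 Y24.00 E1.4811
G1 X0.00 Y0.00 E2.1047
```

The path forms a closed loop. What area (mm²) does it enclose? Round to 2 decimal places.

Apply the shoelace formula to the sequence of (X, Y) vertices; enclosed area = 396.00 mm².

396.00 mm²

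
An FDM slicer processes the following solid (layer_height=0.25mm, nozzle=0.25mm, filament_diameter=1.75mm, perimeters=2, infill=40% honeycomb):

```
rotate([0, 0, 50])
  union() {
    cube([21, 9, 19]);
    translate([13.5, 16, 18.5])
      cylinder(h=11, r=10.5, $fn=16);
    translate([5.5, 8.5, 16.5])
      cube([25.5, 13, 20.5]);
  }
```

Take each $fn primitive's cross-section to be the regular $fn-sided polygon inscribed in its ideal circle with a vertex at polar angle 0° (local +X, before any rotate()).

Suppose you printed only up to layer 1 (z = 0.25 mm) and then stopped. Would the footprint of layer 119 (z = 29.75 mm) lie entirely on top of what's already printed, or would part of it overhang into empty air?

part overhangs

Compare the two slices. At z = 0.25: the cube is present — its section is the full 21×9 rectangle (area 189.00 mm²); the cylinder at (13.5, 16) is absent (z outside [18.5, 29.5]); the cube at (5.5, 8.5) does not reach this height (z outside [16.5, 37]); Combining (union): only the 21×9 cube is present, so the union is just that shape — area = 189.00 mm²; (rotated 50° about Z; rotation is an isometry so areas/perimeters/island counts are preserved). At z = 29.75: the cube is absent (z outside [0, 19]); the cylinder at (13.5, 16) does not reach this height (z outside [18.5, 29.5]); the cube at (5.5, 8.5) (footprint 25.5×13) is included at this height (area 331.50 mm²); Taking the union: only the 25.5×13 cube at (5.5, 8.5) is present, so the union is just that shape — area = 331.50 mm²; (rotated 50° about Z; rotation is an isometry so areas/perimeters/island counts are preserved). Checking containment: at z = 29.75 the cross-section extends beyond the z = 0.25 cross-section by about 323.75 mm².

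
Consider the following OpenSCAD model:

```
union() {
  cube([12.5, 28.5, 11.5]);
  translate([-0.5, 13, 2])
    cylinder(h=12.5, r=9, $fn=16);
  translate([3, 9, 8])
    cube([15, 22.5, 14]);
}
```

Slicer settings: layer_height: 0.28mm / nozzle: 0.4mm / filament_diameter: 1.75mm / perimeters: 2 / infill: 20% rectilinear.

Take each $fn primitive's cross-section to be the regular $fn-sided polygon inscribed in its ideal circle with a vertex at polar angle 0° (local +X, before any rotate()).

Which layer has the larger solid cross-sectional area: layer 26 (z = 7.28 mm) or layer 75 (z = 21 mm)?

layer 26 (z = 7.28 mm)

Layer 26 (z = 7.28): the 12.5×28.5 cube contributes its full rectangle (area 356.25 mm²); the cylinder at (-0.5, 13): section is a regular 16-gon, circumradius r=9 (area = (16/2)·9.000²·sin(360°/16) = 247.98 mm²); the cube at (3, 9) is not intersected at this z (z outside [8, 22]); Combining (union): the regions partially overlap — summed areas 604.23 mm² minus the doubly-counted overlap 115.04 mm² gives 489.19 mm² — area = 489.19 mm². So its area = 489.19 mm². Layer 75 (z = 21): the cube is not intersected at this z (z outside [0, 11.5]); the cylinder at (-0.5, 13) is absent (z outside [2, 14.5]); the cube at (3, 9) is present — its section is the full 15×22.5 rectangle (area 337.50 mm²); Taking the union: only the 15×22.5 cube at (3, 9) is present, so the union is just that shape — area = 337.50 mm². So its area = 337.50 mm². Layer 26 is larger (489.19 vs 337.50 mm²).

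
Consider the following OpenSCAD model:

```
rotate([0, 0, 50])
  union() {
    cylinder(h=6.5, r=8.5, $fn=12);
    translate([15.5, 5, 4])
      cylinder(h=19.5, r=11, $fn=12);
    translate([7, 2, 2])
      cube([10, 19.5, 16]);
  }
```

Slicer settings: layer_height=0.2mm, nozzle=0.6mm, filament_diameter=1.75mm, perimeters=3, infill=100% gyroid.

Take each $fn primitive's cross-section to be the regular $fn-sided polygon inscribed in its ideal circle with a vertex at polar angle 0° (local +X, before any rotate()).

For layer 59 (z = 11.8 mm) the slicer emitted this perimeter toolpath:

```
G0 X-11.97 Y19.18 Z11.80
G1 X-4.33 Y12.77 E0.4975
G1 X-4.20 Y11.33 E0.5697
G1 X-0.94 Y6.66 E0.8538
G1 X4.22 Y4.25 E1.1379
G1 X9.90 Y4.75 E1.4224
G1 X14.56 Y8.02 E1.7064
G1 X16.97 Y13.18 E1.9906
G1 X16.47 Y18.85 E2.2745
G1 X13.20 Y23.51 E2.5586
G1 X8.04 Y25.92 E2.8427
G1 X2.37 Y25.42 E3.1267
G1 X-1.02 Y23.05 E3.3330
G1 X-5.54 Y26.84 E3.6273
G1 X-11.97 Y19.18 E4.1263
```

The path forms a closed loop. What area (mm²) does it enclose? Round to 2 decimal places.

Apply the shoelace formula to the sequence of (X, Y) vertices; enclosed area = 431.26 mm².

431.26 mm²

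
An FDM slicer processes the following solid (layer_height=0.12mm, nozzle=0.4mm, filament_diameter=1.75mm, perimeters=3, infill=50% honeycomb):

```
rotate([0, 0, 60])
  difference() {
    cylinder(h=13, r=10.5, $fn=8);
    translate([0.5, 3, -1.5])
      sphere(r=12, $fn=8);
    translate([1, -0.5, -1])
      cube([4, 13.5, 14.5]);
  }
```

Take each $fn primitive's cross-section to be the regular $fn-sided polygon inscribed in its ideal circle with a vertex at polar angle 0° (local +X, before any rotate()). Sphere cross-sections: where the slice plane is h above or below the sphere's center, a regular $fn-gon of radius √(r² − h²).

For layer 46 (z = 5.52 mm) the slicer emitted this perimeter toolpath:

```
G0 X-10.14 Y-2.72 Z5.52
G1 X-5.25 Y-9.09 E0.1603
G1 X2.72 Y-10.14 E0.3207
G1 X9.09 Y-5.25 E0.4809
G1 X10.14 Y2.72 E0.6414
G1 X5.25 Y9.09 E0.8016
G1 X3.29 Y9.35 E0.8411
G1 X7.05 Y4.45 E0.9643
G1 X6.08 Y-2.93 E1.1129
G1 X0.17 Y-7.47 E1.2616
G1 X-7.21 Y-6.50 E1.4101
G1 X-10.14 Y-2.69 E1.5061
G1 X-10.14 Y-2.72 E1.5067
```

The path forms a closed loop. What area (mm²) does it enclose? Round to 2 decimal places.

81.85 mm²

Apply the shoelace formula to the sequence of (X, Y) vertices; enclosed area = 81.85 mm².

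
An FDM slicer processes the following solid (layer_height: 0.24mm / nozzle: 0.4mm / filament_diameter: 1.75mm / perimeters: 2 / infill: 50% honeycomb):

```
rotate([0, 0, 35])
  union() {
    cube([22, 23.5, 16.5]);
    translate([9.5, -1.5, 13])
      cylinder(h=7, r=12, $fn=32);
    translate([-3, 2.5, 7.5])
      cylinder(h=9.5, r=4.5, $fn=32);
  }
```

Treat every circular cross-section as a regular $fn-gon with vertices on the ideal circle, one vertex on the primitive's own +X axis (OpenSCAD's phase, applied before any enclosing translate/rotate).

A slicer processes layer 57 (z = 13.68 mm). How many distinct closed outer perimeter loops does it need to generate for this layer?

1

At z = 13.68 mm: the cube (footprint 22×23.5) is included at this height; the cylinder at (9.5, -1.5): section is a regular 32-gon, circumradius r=12; the r=4.5 cylinder at (-3, 2.5) gives a regular 32-gon of circumradius 4.5 (constant along its height); Taking the union: the regions partially overlap (shared area 199.59 mm²), so overlapping operands fuse into one piece — 1 connected region; (whole slice rotated 35° about Z — lengths, areas and connectivity unchanged). The result has 1 disconnected region.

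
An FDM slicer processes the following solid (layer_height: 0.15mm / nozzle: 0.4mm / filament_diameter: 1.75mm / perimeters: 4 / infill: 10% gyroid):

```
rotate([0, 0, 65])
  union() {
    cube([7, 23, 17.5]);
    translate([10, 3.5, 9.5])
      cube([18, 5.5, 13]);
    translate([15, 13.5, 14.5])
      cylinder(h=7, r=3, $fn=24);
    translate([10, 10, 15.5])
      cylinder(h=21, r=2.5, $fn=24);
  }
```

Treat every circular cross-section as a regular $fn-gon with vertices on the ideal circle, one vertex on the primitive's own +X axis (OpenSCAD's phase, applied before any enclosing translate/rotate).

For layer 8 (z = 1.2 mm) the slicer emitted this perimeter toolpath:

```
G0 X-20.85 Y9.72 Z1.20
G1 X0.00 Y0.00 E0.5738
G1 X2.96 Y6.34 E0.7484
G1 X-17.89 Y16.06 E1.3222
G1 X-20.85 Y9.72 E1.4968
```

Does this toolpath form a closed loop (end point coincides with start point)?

Start point (G0): (-20.85, 9.72). End point (last G1): the path returns to the start — closed.

yes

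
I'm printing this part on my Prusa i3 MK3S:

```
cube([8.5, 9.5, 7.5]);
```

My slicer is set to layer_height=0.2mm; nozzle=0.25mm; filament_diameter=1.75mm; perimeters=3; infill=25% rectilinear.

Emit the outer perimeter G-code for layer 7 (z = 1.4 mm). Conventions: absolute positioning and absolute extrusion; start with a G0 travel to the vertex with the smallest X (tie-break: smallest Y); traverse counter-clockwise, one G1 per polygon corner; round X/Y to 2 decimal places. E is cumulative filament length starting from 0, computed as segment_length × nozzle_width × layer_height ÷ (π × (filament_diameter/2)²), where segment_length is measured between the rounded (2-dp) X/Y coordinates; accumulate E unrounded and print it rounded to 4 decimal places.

G0 X0.00 Y0.00 Z1.40
G1 X8.50 Y0.00 E0.1767
G1 X8.50 Y9.50 E0.3742
G1 X0.00 Y9.50 E0.5509
G1 X0.00 Y0.00 E0.7484

At z = 1.4 mm: the cube is present — its section is the full 8.5×9.5 rectangle. The outline is a single polygon with 4 vertices. Extrusion per mm of travel: 0.25 × 0.2 / (π × 0.875²) = 0.020788. Accumulating E over each segment gives final E = 0.7484.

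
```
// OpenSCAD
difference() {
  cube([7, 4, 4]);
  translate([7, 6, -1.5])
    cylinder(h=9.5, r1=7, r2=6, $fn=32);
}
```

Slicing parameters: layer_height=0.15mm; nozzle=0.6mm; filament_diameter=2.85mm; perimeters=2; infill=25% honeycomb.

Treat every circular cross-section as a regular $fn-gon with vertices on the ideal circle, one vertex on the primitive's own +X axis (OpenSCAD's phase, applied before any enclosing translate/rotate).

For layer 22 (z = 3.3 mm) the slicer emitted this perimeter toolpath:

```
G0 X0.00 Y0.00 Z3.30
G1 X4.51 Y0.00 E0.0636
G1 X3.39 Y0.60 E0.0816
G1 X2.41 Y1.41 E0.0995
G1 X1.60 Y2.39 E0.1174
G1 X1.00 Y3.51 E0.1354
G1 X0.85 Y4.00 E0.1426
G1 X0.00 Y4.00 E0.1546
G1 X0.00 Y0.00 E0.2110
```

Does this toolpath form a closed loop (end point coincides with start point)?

Start point (G0): (0.00, 0.00). End point (last G1): the path returns to the start — closed.

yes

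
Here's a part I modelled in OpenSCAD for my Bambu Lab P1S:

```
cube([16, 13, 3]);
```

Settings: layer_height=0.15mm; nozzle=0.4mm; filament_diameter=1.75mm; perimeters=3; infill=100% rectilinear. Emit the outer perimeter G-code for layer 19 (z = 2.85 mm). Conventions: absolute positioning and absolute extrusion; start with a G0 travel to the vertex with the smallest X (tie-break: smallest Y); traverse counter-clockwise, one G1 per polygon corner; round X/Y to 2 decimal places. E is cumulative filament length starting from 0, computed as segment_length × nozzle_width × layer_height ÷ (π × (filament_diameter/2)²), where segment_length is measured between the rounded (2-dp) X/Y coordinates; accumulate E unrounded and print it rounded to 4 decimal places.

G0 X0.00 Y0.00 Z2.85
G1 X16.00 Y0.00 E0.3991
G1 X16.00 Y13.00 E0.7234
G1 X0.00 Y13.00 E1.1225
G1 X0.00 Y0.00 E1.4468

At z = 2.85 mm: the cube is present — its section is the full 16×13 rectangle. The outline is a single polygon with 4 vertices. Extrusion per mm of travel: 0.4 × 0.15 / (π × 0.875²) = 0.024945. Accumulating E over each segment gives final E = 1.4468.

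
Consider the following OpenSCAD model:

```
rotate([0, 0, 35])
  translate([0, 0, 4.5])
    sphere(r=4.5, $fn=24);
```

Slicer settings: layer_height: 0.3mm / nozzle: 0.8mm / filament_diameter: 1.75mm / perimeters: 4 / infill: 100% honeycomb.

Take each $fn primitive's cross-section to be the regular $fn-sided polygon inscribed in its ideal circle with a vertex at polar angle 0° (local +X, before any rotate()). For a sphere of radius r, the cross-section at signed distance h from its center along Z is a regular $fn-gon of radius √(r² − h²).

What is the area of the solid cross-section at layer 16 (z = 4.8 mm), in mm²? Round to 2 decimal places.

62.61 mm²

At z = 4.8 mm: the r=4.5 sphere slices to a regular 24-gon of circumradius 4.490 (√(r²−h²) with h=0.3 from center) (area = (24/2)·4.490²·sin(360°/24) = 62.61 mm²); (whole slice rotated 35° about Z — lengths, areas and connectivity unchanged). Overall, the cross-section is a single solid region. Net area = 62.61 mm².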